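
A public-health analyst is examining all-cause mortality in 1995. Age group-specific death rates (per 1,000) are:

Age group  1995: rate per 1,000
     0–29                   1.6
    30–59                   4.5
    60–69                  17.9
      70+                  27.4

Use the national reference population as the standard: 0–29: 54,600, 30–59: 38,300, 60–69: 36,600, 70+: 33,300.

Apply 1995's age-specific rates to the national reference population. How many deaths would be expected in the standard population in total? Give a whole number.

Expected deaths = Σ (standard pop × age-specific rate ÷ 1,000)
= 54,600×1.6/1,000 + 38,300×4.5/1,000 + 36,600×17.9/1,000 + 33,300×27.4/1,000
= 87.36 + 172.35 + 655.14 + 912.42 = 1827.27.

1827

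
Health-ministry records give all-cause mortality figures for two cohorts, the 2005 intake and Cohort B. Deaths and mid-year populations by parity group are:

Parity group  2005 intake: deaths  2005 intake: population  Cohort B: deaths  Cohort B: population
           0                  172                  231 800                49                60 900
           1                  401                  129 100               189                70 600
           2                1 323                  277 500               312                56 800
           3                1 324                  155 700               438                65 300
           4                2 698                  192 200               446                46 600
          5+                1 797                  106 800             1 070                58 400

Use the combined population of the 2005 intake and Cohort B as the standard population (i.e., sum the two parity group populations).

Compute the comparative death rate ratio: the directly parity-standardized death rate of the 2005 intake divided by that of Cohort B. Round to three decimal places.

Parity-specific rates per 100 000 for the 2005 intake: 74.20, 310.61, 476.76, 850.35, 1403.75, 1682.58.
For Cohort B: 80.46, 267.71, 549.30, 670.75, 957.08, 1832.19.
Combined standard total = 1 451 700; weights = 0.2016, 0.1376, 0.2303, 0.1522, 0.1645, 0.1138.
The 2005 intake: 0.2016×74.20 + 0.1376×310.61 + 0.2303×476.76 + 0.1522×850.35 + 0.1645×1403.75 + 0.1138×1682.58 = 719.3177 per 100 000.
Cohort B: 0.2016×80.46 + 0.1376×267.71 + 0.2303×549.30 + 0.1522×670.75 + 0.1645×957.08 + 0.1138×1832.19 = 647.5897 per 100 000.
Ratio = 719.3177 ÷ 647.5897 = 1.11076.

1.111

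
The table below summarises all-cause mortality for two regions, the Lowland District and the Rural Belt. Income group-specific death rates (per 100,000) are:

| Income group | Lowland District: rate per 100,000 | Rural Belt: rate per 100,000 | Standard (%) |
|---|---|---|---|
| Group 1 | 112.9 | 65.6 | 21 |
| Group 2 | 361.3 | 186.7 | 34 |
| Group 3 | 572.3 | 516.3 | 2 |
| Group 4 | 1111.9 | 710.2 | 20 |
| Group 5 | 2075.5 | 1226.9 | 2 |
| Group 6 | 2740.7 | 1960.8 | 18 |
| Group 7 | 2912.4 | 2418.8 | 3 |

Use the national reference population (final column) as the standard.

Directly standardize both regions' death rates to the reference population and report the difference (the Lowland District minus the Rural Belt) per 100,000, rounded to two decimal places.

322.92

Standard weights: 0.21, 0.34, 0.02, 0.20, 0.02, 0.18, 0.03.
The Lowland District: 0.2100×112.9 + 0.3400×361.3 + 0.0200×572.3 + 0.2000×1111.9 + 0.0200×2075.5 + 0.1800×2740.7 + 0.0300×2912.4 = 1002.5850 per 100,000.
The Rural Belt: 0.2100×65.6 + 0.3400×186.7 + 0.0200×516.3 + 0.2000×710.2 + 0.0200×1226.9 + 0.1800×1960.8 + 0.0300×2418.8 = 679.6660 per 100,000.
Difference = 1002.5850 − 679.6660 = 322.9190.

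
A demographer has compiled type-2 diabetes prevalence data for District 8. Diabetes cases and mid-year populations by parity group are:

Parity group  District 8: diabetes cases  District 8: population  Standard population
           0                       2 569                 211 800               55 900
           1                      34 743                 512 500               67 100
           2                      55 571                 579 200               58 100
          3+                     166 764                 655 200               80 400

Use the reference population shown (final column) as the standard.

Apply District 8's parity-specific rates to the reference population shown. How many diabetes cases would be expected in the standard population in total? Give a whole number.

31265

Parity-specific rates per 1 000 for District 8: 12.129, 67.791, 95.944, 254.524.
Expected diabetes cases = Σ (standard pop × parity-specific rate ÷ 1 000)
= 55 900×12.129/1 000 + 67 100×67.791/1 000 + 58 100×95.944/1 000 + 80 400×254.524/1 000
= 678.03 + 4548.79 + 5574.37 + 20463.71 = 31264.91.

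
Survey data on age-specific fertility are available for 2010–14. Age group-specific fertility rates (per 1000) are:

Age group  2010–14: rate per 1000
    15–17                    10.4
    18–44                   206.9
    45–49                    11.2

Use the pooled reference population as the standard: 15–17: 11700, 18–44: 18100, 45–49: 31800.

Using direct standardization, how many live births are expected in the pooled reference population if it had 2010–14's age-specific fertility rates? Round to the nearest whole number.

Expected live births = Σ (standard pop × age-specific rate ÷ 1000)
= 11700×10.4/1000 + 18100×206.9/1000 + 31800×11.2/1000
= 121.68 + 3744.89 + 356.16 = 4222.73.

4223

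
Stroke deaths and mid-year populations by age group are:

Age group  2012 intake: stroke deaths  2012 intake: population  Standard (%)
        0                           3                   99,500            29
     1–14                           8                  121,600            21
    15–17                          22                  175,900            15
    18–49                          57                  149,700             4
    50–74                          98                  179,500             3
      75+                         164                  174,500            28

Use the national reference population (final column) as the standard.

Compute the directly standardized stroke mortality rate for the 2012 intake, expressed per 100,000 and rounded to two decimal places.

33.61

Age-specific rates per 100,000 for the 2012 intake: 3.02, 6.58, 12.51, 38.08, 54.60, 93.98.
Standard weights: 0.29, 0.21, 0.15, 0.04, 0.03, 0.28.
Standardized rate: 0.2900×3.02 + 0.2100×6.58 + 0.1500×12.51 + 0.0400×38.08 + 0.0300×54.60 + 0.2800×93.98 = 33.6081 per 100,000.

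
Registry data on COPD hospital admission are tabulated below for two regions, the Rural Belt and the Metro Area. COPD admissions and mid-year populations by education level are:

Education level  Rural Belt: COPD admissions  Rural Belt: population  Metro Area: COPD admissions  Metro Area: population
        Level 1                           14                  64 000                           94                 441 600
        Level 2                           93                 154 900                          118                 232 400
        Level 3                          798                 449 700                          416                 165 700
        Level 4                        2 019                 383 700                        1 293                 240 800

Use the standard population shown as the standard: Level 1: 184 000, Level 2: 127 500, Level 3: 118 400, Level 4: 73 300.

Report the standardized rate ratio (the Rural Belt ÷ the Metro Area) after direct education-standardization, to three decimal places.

Education-specific rates per 10 000 for the Rural Belt: 2.19, 6.00, 17.75, 52.62.
For the Metro Area: 2.13, 5.08, 25.11, 53.70.
Standard total = 503 200; weights = 0.3657, 0.2534, 0.2353, 0.1457.
The Rural Belt: 0.3657×2.19 + 0.2534×6.00 + 0.2353×17.75 + 0.1457×52.62 = 14.1614 per 10 000.
The Metro Area: 0.3657×2.13 + 0.2534×5.08 + 0.2353×25.11 + 0.1457×53.70 = 15.7938 per 10 000.
Ratio = 14.1614 ÷ 15.7938 = 0.89664.

0.897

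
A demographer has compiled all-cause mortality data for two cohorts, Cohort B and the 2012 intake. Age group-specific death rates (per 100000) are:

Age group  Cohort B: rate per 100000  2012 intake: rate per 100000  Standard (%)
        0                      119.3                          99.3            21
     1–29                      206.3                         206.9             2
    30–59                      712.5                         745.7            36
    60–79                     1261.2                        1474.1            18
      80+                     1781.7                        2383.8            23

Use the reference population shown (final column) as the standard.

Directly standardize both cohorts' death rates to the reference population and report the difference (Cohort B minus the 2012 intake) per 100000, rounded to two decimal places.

Standard weights: 0.21, 0.02, 0.36, 0.18, 0.23.
Cohort B: 0.2100×119.3 + 0.0200×206.3 + 0.3600×712.5 + 0.1800×1261.2 + 0.2300×1781.7 = 922.4860 per 100000.
The 2012 intake: 0.2100×99.3 + 0.0200×206.9 + 0.3600×745.7 + 0.1800×1474.1 + 0.2300×2383.8 = 1107.0550 per 100000.
Difference = 922.4860 − 1107.0550 = -184.5690.

-184.57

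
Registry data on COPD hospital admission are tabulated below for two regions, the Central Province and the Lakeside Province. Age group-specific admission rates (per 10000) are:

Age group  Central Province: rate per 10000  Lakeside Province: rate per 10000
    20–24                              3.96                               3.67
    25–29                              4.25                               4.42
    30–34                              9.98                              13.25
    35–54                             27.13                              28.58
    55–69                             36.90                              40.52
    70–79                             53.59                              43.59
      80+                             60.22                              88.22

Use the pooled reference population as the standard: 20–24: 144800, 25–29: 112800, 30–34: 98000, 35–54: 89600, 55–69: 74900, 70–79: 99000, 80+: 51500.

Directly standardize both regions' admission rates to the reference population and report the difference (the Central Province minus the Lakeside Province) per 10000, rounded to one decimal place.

-1.7

Standard total = 670600; weights = 0.2159, 0.1682, 0.1461, 0.1336, 0.1117, 0.1476, 0.0768.
The Central Province: 0.2159×3.96 + 0.1682×4.25 + 0.1461×9.98 + 0.1336×27.13 + 0.1117×36.90 + 0.1476×53.59 + 0.0768×60.22 = 23.3108 per 10000.
The Lakeside Province: 0.2159×3.67 + 0.1682×4.42 + 0.1461×13.25 + 0.1336×28.58 + 0.1117×40.52 + 0.1476×43.59 + 0.0768×88.22 = 25.0268 per 10000.
Difference = 23.3108 − 25.0268 = -1.7159.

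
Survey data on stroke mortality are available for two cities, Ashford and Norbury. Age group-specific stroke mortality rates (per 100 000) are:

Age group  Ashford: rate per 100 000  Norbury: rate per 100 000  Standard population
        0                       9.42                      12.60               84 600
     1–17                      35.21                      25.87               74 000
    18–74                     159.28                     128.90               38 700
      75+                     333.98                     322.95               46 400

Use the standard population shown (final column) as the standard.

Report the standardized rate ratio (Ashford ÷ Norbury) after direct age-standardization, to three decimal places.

Standard total = 243 700; weights = 0.3471, 0.3037, 0.1588, 0.1904.
Ashford: 0.3471×9.42 + 0.3037×35.21 + 0.1588×159.28 + 0.1904×333.98 = 102.8448 per 100 000.
Norbury: 0.3471×12.60 + 0.3037×25.87 + 0.1588×128.90 + 0.1904×322.95 = 94.1881 per 100 000.
Ratio = 102.8448 ÷ 94.1881 = 1.09191.

1.092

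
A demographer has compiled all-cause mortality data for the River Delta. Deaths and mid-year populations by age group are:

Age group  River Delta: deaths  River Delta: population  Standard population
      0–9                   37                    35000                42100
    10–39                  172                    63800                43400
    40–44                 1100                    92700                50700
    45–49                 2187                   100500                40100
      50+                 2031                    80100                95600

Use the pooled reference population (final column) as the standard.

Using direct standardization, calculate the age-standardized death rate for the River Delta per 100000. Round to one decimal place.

1493.1

Age-specific rates per 100000 for the River Delta: 105.71, 269.59, 1186.62, 2176.12, 2535.58.
Standard total = 271900; weights = 0.1548, 0.1596, 0.1865, 0.1475, 0.3516.
Standardized rate: 0.1548×105.71 + 0.1596×269.59 + 0.1865×1186.62 + 0.1475×2176.12 + 0.3516×2535.58 = 1493.1099 per 100000.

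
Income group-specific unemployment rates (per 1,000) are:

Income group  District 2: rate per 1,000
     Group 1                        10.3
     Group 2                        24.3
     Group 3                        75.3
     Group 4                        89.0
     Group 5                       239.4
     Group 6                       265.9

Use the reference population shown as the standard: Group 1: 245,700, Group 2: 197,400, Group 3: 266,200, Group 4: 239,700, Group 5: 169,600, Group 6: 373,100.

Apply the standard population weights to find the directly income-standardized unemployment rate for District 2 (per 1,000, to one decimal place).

126.4

Standard total = 1,491,700; weights = 0.1647, 0.1323, 0.1785, 0.1607, 0.1137, 0.2501.
Standardized rate: 0.1647×10.3 + 0.1323×24.3 + 0.1785×75.3 + 0.1607×89.0 + 0.1137×239.4 + 0.2501×265.9 = 126.3761 per 1,000.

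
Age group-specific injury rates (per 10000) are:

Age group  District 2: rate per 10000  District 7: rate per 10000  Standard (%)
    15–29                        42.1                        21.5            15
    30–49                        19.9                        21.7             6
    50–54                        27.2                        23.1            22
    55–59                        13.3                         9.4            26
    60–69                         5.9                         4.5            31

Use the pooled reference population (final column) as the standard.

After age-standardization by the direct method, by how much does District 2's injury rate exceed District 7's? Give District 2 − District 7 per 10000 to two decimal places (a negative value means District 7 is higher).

Standard weights: 0.15, 0.06, 0.22, 0.26, 0.31.
District 2: 0.1500×42.1 + 0.0600×19.9 + 0.2200×27.2 + 0.2600×13.3 + 0.3100×5.9 = 18.7800 per 10000.
District 7: 0.1500×21.5 + 0.0600×21.7 + 0.2200×23.1 + 0.2600×9.4 + 0.3100×4.5 = 13.4480 per 10000.
Difference = 18.7800 − 13.4480 = 5.3320.

5.33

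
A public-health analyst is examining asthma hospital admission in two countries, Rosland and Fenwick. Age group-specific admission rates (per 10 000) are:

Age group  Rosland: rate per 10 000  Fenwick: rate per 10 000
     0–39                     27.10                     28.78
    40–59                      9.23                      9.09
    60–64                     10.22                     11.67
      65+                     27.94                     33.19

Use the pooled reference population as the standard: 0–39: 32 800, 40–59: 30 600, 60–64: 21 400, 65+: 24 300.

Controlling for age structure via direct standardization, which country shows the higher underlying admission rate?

Fenwick

Standard total = 109 100; weights = 0.3006, 0.2805, 0.1962, 0.2227.
Rosland: 0.3006×27.10 + 0.2805×9.23 + 0.1962×10.22 + 0.2227×27.94 = 18.9640 per 10 000.
Fenwick: 0.3006×28.78 + 0.2805×9.09 + 0.1962×11.67 + 0.2227×33.19 = 20.8835 per 10 000.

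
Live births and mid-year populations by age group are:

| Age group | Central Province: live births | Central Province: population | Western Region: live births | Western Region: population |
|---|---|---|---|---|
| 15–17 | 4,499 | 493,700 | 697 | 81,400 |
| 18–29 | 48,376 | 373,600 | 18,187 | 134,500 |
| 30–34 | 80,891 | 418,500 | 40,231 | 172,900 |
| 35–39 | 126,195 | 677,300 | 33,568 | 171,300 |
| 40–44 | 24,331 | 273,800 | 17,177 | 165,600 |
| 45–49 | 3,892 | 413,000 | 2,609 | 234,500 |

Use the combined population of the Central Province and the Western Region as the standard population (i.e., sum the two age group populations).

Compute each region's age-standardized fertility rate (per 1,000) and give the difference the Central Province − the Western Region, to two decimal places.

Age-specific rates per 1,000 for the Central Province: 9.113, 129.486, 193.288, 186.321, 88.864, 9.424.
For the Western Region: 8.563, 135.219, 232.684, 195.960, 103.726, 11.126.
Combined standard total = 3,610,100; weights = 0.1593, 0.1407, 0.1638, 0.2351, 0.1217, 0.1794.
The Central Province: 0.1593×9.113 + 0.1407×129.486 + 0.1638×193.288 + 0.2351×186.321 + 0.1217×88.864 + 0.1794×9.424 = 107.6435 per 1,000.
The Western Region: 0.1593×8.563 + 0.1407×135.219 + 0.1638×232.684 + 0.2351×195.960 + 0.1217×103.726 + 0.1794×11.126 = 119.1965 per 1,000.
Difference = 107.6435 − 119.1965 = -11.5531.

-11.55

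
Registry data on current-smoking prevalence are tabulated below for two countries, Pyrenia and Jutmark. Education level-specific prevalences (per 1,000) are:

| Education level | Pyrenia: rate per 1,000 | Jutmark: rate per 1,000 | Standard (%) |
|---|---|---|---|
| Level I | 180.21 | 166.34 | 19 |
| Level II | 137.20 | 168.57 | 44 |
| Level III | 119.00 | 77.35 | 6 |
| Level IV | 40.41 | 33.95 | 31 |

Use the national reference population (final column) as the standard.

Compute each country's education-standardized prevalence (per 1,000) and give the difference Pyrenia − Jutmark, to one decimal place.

Standard weights: 0.19, 0.44, 0.06, 0.31.
Pyrenia: 0.1900×180.21 + 0.4400×137.20 + 0.0600×119.00 + 0.3100×40.41 = 114.2750 per 1,000.
Jutmark: 0.1900×166.34 + 0.4400×168.57 + 0.0600×77.35 + 0.3100×33.95 = 120.9409 per 1,000.
Difference = 114.2750 − 120.9409 = -6.6659.

-6.7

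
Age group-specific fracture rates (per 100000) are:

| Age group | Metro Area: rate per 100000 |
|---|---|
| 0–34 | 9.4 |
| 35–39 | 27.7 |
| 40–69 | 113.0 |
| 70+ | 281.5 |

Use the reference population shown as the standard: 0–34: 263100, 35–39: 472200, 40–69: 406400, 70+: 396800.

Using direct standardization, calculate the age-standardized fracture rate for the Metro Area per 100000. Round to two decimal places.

Standard total = 1538500; weights = 0.1710, 0.3069, 0.2642, 0.2579.
Standardized rate: 0.1710×9.4 + 0.3069×27.7 + 0.2642×113.0 + 0.2579×281.5 = 112.5612 per 100000.

112.56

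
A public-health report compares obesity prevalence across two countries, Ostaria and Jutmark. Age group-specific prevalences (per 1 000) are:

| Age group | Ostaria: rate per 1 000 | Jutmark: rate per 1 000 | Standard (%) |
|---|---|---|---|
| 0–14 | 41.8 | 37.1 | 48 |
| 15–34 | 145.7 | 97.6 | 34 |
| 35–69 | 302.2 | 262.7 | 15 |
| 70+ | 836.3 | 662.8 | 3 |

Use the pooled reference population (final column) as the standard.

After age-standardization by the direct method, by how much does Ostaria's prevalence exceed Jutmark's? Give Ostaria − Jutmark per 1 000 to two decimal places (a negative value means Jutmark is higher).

29.74

Standard weights: 0.48, 0.34, 0.15, 0.03.
Ostaria: 0.4800×41.8 + 0.3400×145.7 + 0.1500×302.2 + 0.0300×836.3 = 140.0210 per 1 000.
Jutmark: 0.4800×37.1 + 0.3400×97.6 + 0.1500×262.7 + 0.0300×662.8 = 110.2810 per 1 000.
Difference = 140.0210 − 110.2810 = 29.7400.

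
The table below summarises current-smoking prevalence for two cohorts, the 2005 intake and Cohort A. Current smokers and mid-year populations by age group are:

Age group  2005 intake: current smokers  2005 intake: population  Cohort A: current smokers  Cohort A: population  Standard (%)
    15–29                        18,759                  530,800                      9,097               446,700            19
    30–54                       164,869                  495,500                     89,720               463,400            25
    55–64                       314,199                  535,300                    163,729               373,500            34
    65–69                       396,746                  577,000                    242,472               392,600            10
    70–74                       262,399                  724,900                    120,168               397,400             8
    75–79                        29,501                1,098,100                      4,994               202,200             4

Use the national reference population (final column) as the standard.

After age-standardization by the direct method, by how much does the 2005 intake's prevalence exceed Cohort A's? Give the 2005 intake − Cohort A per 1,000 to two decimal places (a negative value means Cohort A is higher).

Age-specific rates per 1,000 for the 2005 intake: 35.341, 332.733, 586.959, 687.601, 361.980, 26.865.
For Cohort A: 20.365, 193.612, 438.364, 617.606, 302.386, 24.698.
Standard weights: 0.19, 0.25, 0.34, 0.10, 0.08, 0.04.
The 2005 intake: 0.1900×35.341 + 0.2500×332.733 + 0.3400×586.959 + 0.1000×687.601 + 0.0800×361.980 + 0.0400×26.865 = 388.2570 per 1,000.
Cohort A: 0.1900×20.365 + 0.2500×193.612 + 0.3400×438.364 + 0.1000×617.606 + 0.0800×302.386 + 0.0400×24.698 = 288.2556 per 1,000.
Difference = 388.2570 − 288.2556 = 100.0014.

100.00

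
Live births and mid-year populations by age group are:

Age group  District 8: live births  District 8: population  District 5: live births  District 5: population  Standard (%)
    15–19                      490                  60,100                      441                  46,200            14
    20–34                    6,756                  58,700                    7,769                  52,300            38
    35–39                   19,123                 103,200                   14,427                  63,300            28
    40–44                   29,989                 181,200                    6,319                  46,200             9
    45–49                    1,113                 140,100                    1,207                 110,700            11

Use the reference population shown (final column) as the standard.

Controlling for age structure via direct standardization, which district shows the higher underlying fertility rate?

Age-specific rates per 1,000 for District 8: 8.153, 115.094, 185.300, 165.502, 7.944.
For District 5: 9.545, 148.547, 227.915, 136.775, 10.903.
Standard weights: 0.14, 0.38, 0.28, 0.09, 0.11.
District 8: 0.1400×8.153 + 0.3800×115.094 + 0.2800×185.300 + 0.0900×165.502 + 0.1100×7.944 = 112.5302 per 1,000.
District 5: 0.1400×9.545 + 0.3800×148.547 + 0.2800×227.915 + 0.0900×136.775 + 0.1100×10.903 = 135.1094 per 1,000.
The crude rates (105.78 vs 94.64) would put District 8 higher, but that reflects its age composition; once standardized to a common age structure, District 5 has the higher underlying rate.

District 5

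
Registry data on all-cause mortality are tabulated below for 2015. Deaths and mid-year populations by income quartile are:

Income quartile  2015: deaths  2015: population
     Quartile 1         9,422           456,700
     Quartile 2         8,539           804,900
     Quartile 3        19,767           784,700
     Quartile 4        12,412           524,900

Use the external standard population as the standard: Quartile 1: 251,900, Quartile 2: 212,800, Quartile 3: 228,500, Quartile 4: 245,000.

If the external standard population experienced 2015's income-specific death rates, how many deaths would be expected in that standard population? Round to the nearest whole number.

19004

Income-specific rates per 1,000 for 2015: 20.631, 10.609, 25.191, 23.646.
Expected deaths = Σ (standard pop × income-specific rate ÷ 1,000)
= 251,900×20.631/1,000 + 212,800×10.609/1,000 + 228,500×25.191/1,000 + 245,000×23.646/1,000
= 5196.85 + 2257.55 + 5756.03 + 5793.37 = 19003.80.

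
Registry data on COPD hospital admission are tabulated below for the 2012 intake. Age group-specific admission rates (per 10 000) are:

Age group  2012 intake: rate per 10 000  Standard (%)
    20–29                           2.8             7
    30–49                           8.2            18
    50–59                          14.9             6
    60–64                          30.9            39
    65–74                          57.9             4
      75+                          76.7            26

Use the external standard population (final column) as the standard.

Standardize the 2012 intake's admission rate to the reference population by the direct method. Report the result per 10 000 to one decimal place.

36.9

Standard weights: 0.07, 0.18, 0.06, 0.39, 0.04, 0.26.
Standardized rate: 0.0700×2.8 + 0.1800×8.2 + 0.0600×14.9 + 0.3900×30.9 + 0.0400×57.9 + 0.2600×76.7 = 36.8750 per 10 000.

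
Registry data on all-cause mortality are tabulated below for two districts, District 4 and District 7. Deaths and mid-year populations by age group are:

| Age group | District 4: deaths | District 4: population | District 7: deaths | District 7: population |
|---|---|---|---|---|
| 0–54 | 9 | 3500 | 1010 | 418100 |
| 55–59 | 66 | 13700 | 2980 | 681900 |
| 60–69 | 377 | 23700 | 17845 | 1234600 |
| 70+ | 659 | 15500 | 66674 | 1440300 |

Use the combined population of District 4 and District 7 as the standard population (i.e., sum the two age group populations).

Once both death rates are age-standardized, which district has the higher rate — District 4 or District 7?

District 7

Age-specific rates per 100000 for District 4: 257.14, 481.75, 1590.72, 4251.61.
For District 7: 241.57, 437.01, 1445.41, 4629.17.
Combined standard total = 3831300; weights = 0.1100, 0.1816, 0.3284, 0.3800.
District 4: 0.1100×257.14 + 0.1816×481.75 + 0.3284×1590.72 + 0.3800×4251.61 = 2253.7039 per 100000.
District 7: 0.1100×241.57 + 0.1816×437.01 + 0.3284×1445.41 + 0.3800×4629.17 = 2339.6082 per 100000.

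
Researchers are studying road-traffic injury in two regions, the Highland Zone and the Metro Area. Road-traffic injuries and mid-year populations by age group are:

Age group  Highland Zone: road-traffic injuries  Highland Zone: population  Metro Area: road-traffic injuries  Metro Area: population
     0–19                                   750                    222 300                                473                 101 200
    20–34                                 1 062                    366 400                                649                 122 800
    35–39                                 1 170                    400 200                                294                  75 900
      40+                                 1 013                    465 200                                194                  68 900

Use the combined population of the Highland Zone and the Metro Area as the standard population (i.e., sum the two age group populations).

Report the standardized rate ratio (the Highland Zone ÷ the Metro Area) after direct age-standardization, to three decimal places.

Age-specific rates per 100 000 for the Highland Zone: 337.38, 289.85, 292.35, 217.76.
For the Metro Area: 467.39, 528.50, 387.35, 281.57.
Combined standard total = 1 822 900; weights = 0.1775, 0.2684, 0.2612, 0.2930.
The Highland Zone: 0.1775×337.38 + 0.2684×289.85 + 0.2612×292.35 + 0.2930×217.76 = 277.8152 per 100 000.
The Metro Area: 0.1775×467.39 + 0.2684×528.50 + 0.2612×387.35 + 0.2930×281.57 = 408.4412 per 100 000.
Ratio = 277.8152 ÷ 408.4412 = 0.68018.

0.680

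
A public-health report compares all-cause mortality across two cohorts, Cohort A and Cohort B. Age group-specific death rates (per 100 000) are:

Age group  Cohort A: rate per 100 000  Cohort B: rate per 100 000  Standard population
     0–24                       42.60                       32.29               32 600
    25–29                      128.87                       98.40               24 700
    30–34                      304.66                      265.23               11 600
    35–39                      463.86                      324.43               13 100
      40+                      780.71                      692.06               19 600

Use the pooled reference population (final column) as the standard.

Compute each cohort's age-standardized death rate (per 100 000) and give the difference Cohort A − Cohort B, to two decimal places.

50.30

Standard total = 101 600; weights = 0.3209, 0.2431, 0.1142, 0.1289, 0.1929.
Cohort A: 0.3209×42.60 + 0.2431×128.87 + 0.1142×304.66 + 0.1289×463.86 + 0.1929×780.71 = 290.2007 per 100 000.
Cohort B: 0.3209×32.29 + 0.2431×98.40 + 0.1142×265.23 + 0.1289×324.43 + 0.1929×692.06 = 239.9037 per 100 000.
Difference = 290.2007 − 239.9037 = 50.2970.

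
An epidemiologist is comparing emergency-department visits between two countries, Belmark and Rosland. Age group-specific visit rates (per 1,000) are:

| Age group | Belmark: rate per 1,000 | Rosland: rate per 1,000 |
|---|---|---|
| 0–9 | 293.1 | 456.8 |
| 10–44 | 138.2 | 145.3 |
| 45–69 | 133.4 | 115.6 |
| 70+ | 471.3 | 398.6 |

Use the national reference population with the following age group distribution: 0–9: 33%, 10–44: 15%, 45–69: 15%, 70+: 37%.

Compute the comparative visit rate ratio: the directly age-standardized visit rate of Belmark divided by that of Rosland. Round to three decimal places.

0.924

Standard weights: 0.33, 0.15, 0.15, 0.37.
Belmark: 0.3300×293.1 + 0.1500×138.2 + 0.1500×133.4 + 0.3700×471.3 = 311.8440 per 1,000.
Rosland: 0.3300×456.8 + 0.1500×145.3 + 0.1500×115.6 + 0.3700×398.6 = 337.3610 per 1,000.
Ratio = 311.8440 ÷ 337.3610 = 0.92436.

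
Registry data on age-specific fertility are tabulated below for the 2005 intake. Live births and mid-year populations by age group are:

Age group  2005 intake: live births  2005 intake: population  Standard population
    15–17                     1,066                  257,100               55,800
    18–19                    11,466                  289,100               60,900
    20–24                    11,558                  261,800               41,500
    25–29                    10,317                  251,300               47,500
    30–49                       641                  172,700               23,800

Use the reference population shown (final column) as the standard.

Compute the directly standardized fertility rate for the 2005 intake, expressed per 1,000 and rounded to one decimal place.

Age-specific rates per 1,000 for the 2005 intake: 4.146, 39.661, 44.148, 41.055, 3.712.
Standard total = 229,500; weights = 0.2431, 0.2654, 0.1808, 0.2070, 0.1037.
Standardized rate: 0.2431×4.146 + 0.2654×39.661 + 0.1808×44.148 + 0.2070×41.055 + 0.1037×3.712 = 28.3978 per 1,000.

28.4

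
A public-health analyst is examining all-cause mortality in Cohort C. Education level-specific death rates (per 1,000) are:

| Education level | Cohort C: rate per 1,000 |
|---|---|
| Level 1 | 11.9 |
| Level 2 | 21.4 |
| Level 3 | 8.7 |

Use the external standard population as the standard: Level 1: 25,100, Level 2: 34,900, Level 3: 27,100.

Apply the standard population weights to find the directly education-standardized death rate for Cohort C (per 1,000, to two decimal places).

14.71

Standard total = 87,100; weights = 0.2882, 0.4007, 0.3111.
Standardized rate: 0.2882×11.9 + 0.4007×21.4 + 0.3111×8.7 = 14.7109 per 1,000.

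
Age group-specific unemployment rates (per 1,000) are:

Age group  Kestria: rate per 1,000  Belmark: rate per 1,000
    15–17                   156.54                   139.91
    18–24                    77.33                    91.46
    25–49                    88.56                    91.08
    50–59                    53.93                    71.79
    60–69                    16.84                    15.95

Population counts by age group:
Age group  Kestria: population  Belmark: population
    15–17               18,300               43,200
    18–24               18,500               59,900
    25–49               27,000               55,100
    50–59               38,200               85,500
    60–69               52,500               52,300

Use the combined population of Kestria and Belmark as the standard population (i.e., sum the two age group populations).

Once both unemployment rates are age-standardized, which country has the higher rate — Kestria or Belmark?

Combined standard total = 450,500; weights = 0.1365, 0.1740, 0.1822, 0.2746, 0.2326.
Kestria: 0.1365×156.54 + 0.1740×77.33 + 0.1822×88.56 + 0.2746×53.93 + 0.2326×16.84 = 69.6929 per 1,000.
Belmark: 0.1365×139.91 + 0.1740×91.46 + 0.1822×91.08 + 0.2746×71.79 + 0.2326×15.95 = 75.0379 per 1,000.

Belmark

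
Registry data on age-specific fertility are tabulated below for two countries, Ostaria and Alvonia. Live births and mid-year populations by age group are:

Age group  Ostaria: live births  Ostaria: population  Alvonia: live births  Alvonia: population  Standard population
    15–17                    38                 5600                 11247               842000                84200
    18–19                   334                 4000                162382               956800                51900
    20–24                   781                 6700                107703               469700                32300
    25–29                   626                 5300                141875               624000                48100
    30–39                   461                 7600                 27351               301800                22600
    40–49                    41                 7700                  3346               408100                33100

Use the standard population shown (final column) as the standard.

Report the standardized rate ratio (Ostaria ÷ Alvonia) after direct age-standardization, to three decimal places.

0.520

Age-specific rates per 1000 for Ostaria: 6.786, 83.500, 116.567, 118.113, 60.658, 5.325.
For Alvonia: 13.357, 169.714, 229.302, 227.364, 90.626, 8.199.
Standard total = 272200; weights = 0.3093, 0.1907, 0.1187, 0.1767, 0.0830, 0.1216.
Ostaria: 0.3093×6.786 + 0.1907×83.500 + 0.1187×116.567 + 0.1767×118.113 + 0.0830×60.658 + 0.1216×5.325 = 58.4074 per 1000.
Alvonia: 0.3093×13.357 + 0.1907×169.714 + 0.1187×229.302 + 0.1767×227.364 + 0.0830×90.626 + 0.1216×8.199 = 112.3990 per 1000.
Ratio = 58.4074 ÷ 112.3990 = 0.51964.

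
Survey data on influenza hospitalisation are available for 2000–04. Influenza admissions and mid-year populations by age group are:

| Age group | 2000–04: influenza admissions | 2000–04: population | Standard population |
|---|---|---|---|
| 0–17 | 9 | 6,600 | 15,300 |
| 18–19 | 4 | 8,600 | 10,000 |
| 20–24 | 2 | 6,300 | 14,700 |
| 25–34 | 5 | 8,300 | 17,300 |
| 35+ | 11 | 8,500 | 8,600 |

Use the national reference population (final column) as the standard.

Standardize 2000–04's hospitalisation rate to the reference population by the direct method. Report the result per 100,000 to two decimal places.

78.50

Age-specific rates per 100,000 for 2000–04: 136.36, 46.51, 31.75, 60.24, 129.41.
Standard total = 65,900; weights = 0.2322, 0.1517, 0.2231, 0.2625, 0.1305.
Standardized rate: 0.2322×136.36 + 0.1517×46.51 + 0.2231×31.75 + 0.2625×60.24 + 0.1305×129.41 = 78.5016 per 100,000.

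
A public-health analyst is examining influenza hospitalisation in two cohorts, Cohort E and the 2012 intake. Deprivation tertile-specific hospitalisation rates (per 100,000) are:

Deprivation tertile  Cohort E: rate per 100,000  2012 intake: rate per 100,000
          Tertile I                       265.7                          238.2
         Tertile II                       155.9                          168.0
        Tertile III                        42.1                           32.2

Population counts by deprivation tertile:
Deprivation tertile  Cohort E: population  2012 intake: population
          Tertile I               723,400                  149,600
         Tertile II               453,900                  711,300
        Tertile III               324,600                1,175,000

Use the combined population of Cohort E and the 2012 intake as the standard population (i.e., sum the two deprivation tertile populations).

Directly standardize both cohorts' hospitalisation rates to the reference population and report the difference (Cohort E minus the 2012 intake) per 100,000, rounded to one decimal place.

7.0

Combined standard total = 3,537,800; weights = 0.2468, 0.3294, 0.4239.
Cohort E: 0.2468×265.7 + 0.3294×155.9 + 0.4239×42.1 = 134.7572 per 100,000.
The 2012 intake: 0.2468×238.2 + 0.3294×168.0 + 0.4239×32.2 = 127.7600 per 100,000.
Difference = 134.7572 − 127.7600 = 6.9972.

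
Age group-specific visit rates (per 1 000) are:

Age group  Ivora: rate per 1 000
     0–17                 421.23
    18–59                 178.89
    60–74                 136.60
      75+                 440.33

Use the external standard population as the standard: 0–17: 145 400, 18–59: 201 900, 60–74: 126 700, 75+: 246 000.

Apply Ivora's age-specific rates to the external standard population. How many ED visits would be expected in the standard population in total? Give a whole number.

Expected ED visits = Σ (standard pop × age-specific rate ÷ 1 000)
= 145 400×421.23/1 000 + 201 900×178.89/1 000 + 126 700×136.60/1 000 + 246 000×440.33/1 000
= 61246.84 + 36117.89 + 17307.22 + 108321.18 = 222993.13.

222993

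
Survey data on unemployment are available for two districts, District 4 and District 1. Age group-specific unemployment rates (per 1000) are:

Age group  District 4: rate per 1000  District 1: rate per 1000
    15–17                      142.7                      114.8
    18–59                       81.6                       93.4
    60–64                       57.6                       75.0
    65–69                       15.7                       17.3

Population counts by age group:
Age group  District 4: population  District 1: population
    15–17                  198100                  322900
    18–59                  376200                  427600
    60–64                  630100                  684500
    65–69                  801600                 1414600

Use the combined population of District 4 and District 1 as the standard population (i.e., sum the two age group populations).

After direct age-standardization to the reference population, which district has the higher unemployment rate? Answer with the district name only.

Combined standard total = 4855600; weights = 0.1073, 0.1655, 0.2707, 0.4564.
District 4: 0.1073×142.7 + 0.1655×81.6 + 0.2707×57.6 + 0.4564×15.7 = 51.5800 per 1000.
District 1: 0.1073×114.8 + 0.1655×93.4 + 0.2707×75.0 + 0.4564×17.3 = 55.9809 per 1000.
The crude rates (53.76 vs 53.63) would put District 4 higher, but that reflects its age composition; once standardized to a common age structure, District 1 has the higher underlying rate.

District 1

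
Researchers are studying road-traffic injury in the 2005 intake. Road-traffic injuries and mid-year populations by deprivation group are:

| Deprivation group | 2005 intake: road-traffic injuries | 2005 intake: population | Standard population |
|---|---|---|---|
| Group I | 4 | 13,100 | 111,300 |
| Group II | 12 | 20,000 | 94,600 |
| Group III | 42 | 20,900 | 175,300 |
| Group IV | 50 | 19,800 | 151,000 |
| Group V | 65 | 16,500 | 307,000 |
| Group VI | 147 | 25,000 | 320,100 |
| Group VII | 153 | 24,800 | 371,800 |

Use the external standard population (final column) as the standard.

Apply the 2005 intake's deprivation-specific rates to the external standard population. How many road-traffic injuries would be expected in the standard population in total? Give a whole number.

6210

Deprivation-specific rates per 100,000 for the 2005 intake: 30.53, 60.00, 200.96, 252.53, 393.94, 588.00, 616.94.
Expected road-traffic injuries = Σ (standard pop × deprivation-specific rate ÷ 100,000)
= 111,300×30.53/100,000 + 94,600×60.00/100,000 + 175,300×200.96/100,000 + 151,000×252.53/100,000 + 307,000×393.94/100,000 + 320,100×588.00/100,000 + 371,800×616.94/100,000
= 33.98 + 56.76 + 352.28 + 381.31 + 1209.39 + 1882.19 + 2293.77 = 6209.68.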